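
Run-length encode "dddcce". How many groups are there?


Input: dddcce
Scanning for consecutive runs:
  Group 1: 'd' x 3 (positions 0-2)
  Group 2: 'c' x 2 (positions 3-4)
  Group 3: 'e' x 1 (positions 5-5)
Total groups: 3

3


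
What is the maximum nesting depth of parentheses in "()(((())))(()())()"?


Input: "()(((())))(()())()"
Tracking depth:
  Position 0 '(': depth becomes 1
  Position 1 ')': depth becomes 0
  Position 2 '(': depth becomes 1
  Position 3 '(': depth becomes 2
  Position 4 '(': depth becomes 3
  Position 5 '(': depth becomes 4
  Position 6 ')': depth becomes 3
  Position 7 ')': depth becomes 2
  Position 8 ')': depth becomes 1
  Position 9 ')': depth becomes 0
  Position 10 '(': depth becomes 1
  Position 11 '(': depth becomes 2
  Position 12 ')': depth becomes 1
  Position 13 '(': depth becomes 2
  Position 14 ')': depth becomes 1
  Position 15 ')': depth becomes 0
  Position 16 '(': depth becomes 1
  Position 17 ')': depth becomes 0
Maximum depth reached: 4

4


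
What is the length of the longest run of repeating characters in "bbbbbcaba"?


Input: "bbbbbcaba"
Scanning for longest run:
  Position 1 ('b'): continues run of 'b', length=2
  Position 2 ('b'): continues run of 'b', length=3
  Position 3 ('b'): continues run of 'b', length=4
  Position 4 ('b'): continues run of 'b', length=5
  Position 5 ('c'): new char, reset run to 1
  Position 6 ('a'): new char, reset run to 1
  Position 7 ('b'): new char, reset run to 1
  Position 8 ('a'): new char, reset run to 1
Longest run: 'b' with length 5

5


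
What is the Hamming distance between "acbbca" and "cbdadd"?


Comparing "acbbca" and "cbdadd" position by position:
  Position 0: 'a' vs 'c' => differ
  Position 1: 'c' vs 'b' => differ
  Position 2: 'b' vs 'd' => differ
  Position 3: 'b' vs 'a' => differ
  Position 4: 'c' vs 'd' => differ
  Position 5: 'a' vs 'd' => differ
Total differences (Hamming distance): 6

6


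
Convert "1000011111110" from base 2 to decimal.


Input: "1000011111110" in base 2
Positional expansion:
  Digit '1' (value 1) x 2^12 = 4096
  Digit '0' (value 0) x 2^11 = 0
  Digit '0' (value 0) x 2^10 = 0
  Digit '0' (value 0) x 2^9 = 0
  Digit '0' (value 0) x 2^8 = 0
  Digit '1' (value 1) x 2^7 = 128
  Digit '1' (value 1) x 2^6 = 64
  Digit '1' (value 1) x 2^5 = 32
  Digit '1' (value 1) x 2^4 = 16
  Digit '1' (value 1) x 2^3 = 8
  Digit '1' (value 1) x 2^2 = 4
  Digit '1' (value 1) x 2^1 = 2
  Digit '0' (value 0) x 2^0 = 0
Sum = 4350

4350


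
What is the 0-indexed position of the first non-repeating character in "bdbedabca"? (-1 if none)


Input: bdbedabca
Character frequencies:
  'a': 2
  'b': 3
  'c': 1
  'd': 2
  'e': 1
Scanning left to right for freq == 1:
  Position 0 ('b'): freq=3, skip
  Position 1 ('d'): freq=2, skip
  Position 2 ('b'): freq=3, skip
  Position 3 ('e'): unique! => answer = 3

3


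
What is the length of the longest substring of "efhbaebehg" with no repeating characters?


Input: "efhbaebehg"
Sliding window (track last position of each char):
  Position 0 ('e'): window [0,0] length 1 -- new best
  Position 1 ('f'): window [0,1] length 2 -- new best
  Position 2 ('h'): window [0,2] length 3 -- new best
  Position 3 ('b'): window [0,3] length 4 -- new best
  Position 4 ('a'): window [0,4] length 5 -- new best
  Position 5 ('e'): repeat (last at 0), move window start to 1
  Position 5 ('e'): window [1,5] length 5
  Position 6 ('b'): repeat (last at 3), move window start to 4
  Position 6 ('b'): window [4,6] length 3
  Position 7 ('e'): repeat (last at 5), move window start to 6
  Position 7 ('e'): window [6,7] length 2
  Position 8 ('h'): window [6,8] length 3
  Position 9 ('g'): window [6,9] length 4
Longest substring with no repeats: "efhba" with length 5

5


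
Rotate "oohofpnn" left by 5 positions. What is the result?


Input: "oohofpnn", rotate left by 5
First 5 characters: "oohof"
Remaining characters: "pnn"
Concatenate remaining + first: "pnn" + "oohof" = "pnnoohof"

pnnoohof


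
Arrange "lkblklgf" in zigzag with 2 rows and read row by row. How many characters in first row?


Zigzag "lkblklgf" into 2 rows:
Placing characters:
  'l' => row 0
  'k' => row 1
  'b' => row 0
  'l' => row 1
  'k' => row 0
  'l' => row 1
  'g' => row 0
  'f' => row 1
Rows:
  Row 0: "lbkg"
  Row 1: "kllf"
First row length: 4

4


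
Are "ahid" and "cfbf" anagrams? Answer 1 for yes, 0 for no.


Strings: "ahid", "cfbf"
Sorted first:  adhi
Sorted second: bcff
Differ at position 0: 'a' vs 'b' => not anagrams

0


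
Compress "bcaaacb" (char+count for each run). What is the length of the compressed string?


Input: bcaaacb
Runs:
  'b' x 1 => "b1"
  'c' x 1 => "c1"
  'a' x 3 => "a3"
  'c' x 1 => "c1"
  'b' x 1 => "b1"
Compressed: "b1c1a3c1b1"
Compressed length: 10

10


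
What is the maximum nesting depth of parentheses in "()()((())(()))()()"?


Input: "()()((())(()))()()"
Tracking depth:
  Position 0 '(': depth becomes 1
  Position 1 ')': depth becomes 0
  Position 2 '(': depth becomes 1
  Position 3 ')': depth becomes 0
  Position 4 '(': depth becomes 1
  Position 5 '(': depth becomes 2
  Position 6 '(': depth becomes 3
  Position 7 ')': depth becomes 2
  Position 8 ')': depth becomes 1
  Position 9 '(': depth becomes 2
  Position 10 '(': depth becomes 3
  Position 11 ')': depth becomes 2
  Position 12 ')': depth becomes 1
  Position 13 ')': depth becomes 0
  Position 14 '(': depth becomes 1
  Position 15 ')': depth becomes 0
  Position 16 '(': depth becomes 1
  Position 17 ')': depth becomes 0
Maximum depth reached: 3

3


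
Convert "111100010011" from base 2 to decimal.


Input: "111100010011" in base 2
Positional expansion:
  Digit '1' (value 1) x 2^11 = 2048
  Digit '1' (value 1) x 2^10 = 1024
  Digit '1' (value 1) x 2^9 = 512
  Digit '1' (value 1) x 2^8 = 256
  Digit '0' (value 0) x 2^7 = 0
  Digit '0' (value 0) x 2^6 = 0
  Digit '0' (value 0) x 2^5 = 0
  Digit '1' (value 1) x 2^4 = 16
  Digit '0' (value 0) x 2^3 = 0
  Digit '0' (value 0) x 2^2 = 0
  Digit '1' (value 1) x 2^1 = 2
  Digit '1' (value 1) x 2^0 = 1
Sum = 3859

3859


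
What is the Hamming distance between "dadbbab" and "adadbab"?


Comparing "dadbbab" and "adadbab" position by position:
  Position 0: 'd' vs 'a' => differ
  Position 1: 'a' vs 'd' => differ
  Position 2: 'd' vs 'a' => differ
  Position 3: 'b' vs 'd' => differ
  Position 4: 'b' vs 'b' => same
  Position 5: 'a' vs 'a' => same
  Position 6: 'b' vs 'b' => same
Total differences (Hamming distance): 4

4


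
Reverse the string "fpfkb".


Input: fpfkb
Reading characters right to left:
  Position 4: 'b'
  Position 3: 'k'
  Position 2: 'f'
  Position 1: 'p'
  Position 0: 'f'
Reversed: bkfpf

bkfpf


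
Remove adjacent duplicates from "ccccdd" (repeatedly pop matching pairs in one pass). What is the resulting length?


Input: ccccdd
Stack-based adjacent duplicate removal:
  Read 'c': push. Stack: c
  Read 'c': matches stack top 'c' => pop. Stack: (empty)
  Read 'c': push. Stack: c
  Read 'c': matches stack top 'c' => pop. Stack: (empty)
  Read 'd': push. Stack: d
  Read 'd': matches stack top 'd' => pop. Stack: (empty)
Final stack: "" (length 0)

0


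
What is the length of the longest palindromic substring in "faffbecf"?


Input: "faffbecf"
Checking substrings for palindromes:
  [0:3] "faf" (len 3) => palindrome
  [2:4] "ff" (len 2) => palindrome
Longest palindromic substring: "faf" with length 3

3


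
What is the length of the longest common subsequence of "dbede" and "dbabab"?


LCS of "dbede" and "dbabab"
DP table:
           d    b    a    b    a    b
      0    0    0    0    0    0    0
  d   0    1    1    1    1    1    1
  b   0    1    2    2    2    2    2
  e   0    1    2    2    2    2    2
  d   0    1    2    2    2    2    2
  e   0    1    2    2    2    2    2
LCS length = dp[5][6] = 2

2


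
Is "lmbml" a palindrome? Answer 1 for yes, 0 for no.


Input: lmbml
Reversed: lmbml
  Compare pos 0 ('l') with pos 4 ('l'): match
  Compare pos 1 ('m') with pos 3 ('m'): match
Result: palindrome

1


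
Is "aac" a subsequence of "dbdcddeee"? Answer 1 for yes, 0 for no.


Check if "aac" is a subsequence of "dbdcddeee"
Greedy scan:
  Position 0 ('d'): no match needed
  Position 1 ('b'): no match needed
  Position 2 ('d'): no match needed
  Position 3 ('c'): no match needed
  Position 4 ('d'): no match needed
  Position 5 ('d'): no match needed
  Position 6 ('e'): no match needed
  Position 7 ('e'): no match needed
  Position 8 ('e'): no match needed
Only matched 0/3 characters => not a subsequence

0


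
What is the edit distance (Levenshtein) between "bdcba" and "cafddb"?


Computing edit distance: "bdcba" -> "cafddb"
DP table:
           c    a    f    d    d    b
      0    1    2    3    4    5    6
  b   1    1    2    3    4    5    5
  d   2    2    2    3    3    4    5
  c   3    2    3    3    4    4    5
  b   4    3    3    4    4    5    4
  a   5    4    3    4    5    5    5
Edit distance = dp[5][6] = 5

5


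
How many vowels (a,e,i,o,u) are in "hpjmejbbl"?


Input: hpjmejbbl
Checking each character:
  'h' at position 0: consonant
  'p' at position 1: consonant
  'j' at position 2: consonant
  'm' at position 3: consonant
  'e' at position 4: vowel (running total: 1)
  'j' at position 5: consonant
  'b' at position 6: consonant
  'b' at position 7: consonant
  'l' at position 8: consonant
Total vowels: 1

1


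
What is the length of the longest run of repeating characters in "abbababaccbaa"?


Input: "abbababaccbaa"
Scanning for longest run:
  Position 1 ('b'): new char, reset run to 1
  Position 2 ('b'): continues run of 'b', length=2
  Position 3 ('a'): new char, reset run to 1
  Position 4 ('b'): new char, reset run to 1
  Position 5 ('a'): new char, reset run to 1
  Position 6 ('b'): new char, reset run to 1
  Position 7 ('a'): new char, reset run to 1
  Position 8 ('c'): new char, reset run to 1
  Position 9 ('c'): continues run of 'c', length=2
  Position 10 ('b'): new char, reset run to 1
  Position 11 ('a'): new char, reset run to 1
  Position 12 ('a'): continues run of 'a', length=2
Longest run: 'b' with length 2

2


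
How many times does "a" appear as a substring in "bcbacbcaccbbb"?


Searching for "a" in "bcbacbcaccbbb"
Scanning each position:
  Position 0: "b" => no
  Position 1: "c" => no
  Position 2: "b" => no
  Position 3: "a" => MATCH
  Position 4: "c" => no
  Position 5: "b" => no
  Position 6: "c" => no
  Position 7: "a" => MATCH
  Position 8: "c" => no
  Position 9: "c" => no
  Position 10: "b" => no
  Position 11: "b" => no
  Position 12: "b" => no
Total occurrences: 2

2


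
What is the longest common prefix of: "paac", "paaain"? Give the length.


Words: paac, paaain
  Position 0: all 'p' => match
  Position 1: all 'a' => match
  Position 2: all 'a' => match
  Position 3: ('c', 'a') => mismatch, stop
LCP = "paa" (length 3)

3


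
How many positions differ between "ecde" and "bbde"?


Comparing "ecde" and "bbde" position by position:
  Position 0: 'e' vs 'b' => DIFFER
  Position 1: 'c' vs 'b' => DIFFER
  Position 2: 'd' vs 'd' => same
  Position 3: 'e' vs 'e' => same
Positions that differ: 2

2


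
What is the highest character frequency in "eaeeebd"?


Input: eaeeebd
Character counts:
  'a': 1
  'b': 1
  'd': 1
  'e': 4
Maximum frequency: 4

4


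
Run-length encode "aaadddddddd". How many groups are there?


Input: aaadddddddd
Scanning for consecutive runs:
  Group 1: 'a' x 3 (positions 0-2)
  Group 2: 'd' x 8 (positions 3-10)
Total groups: 2

2


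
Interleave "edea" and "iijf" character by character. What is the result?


Interleaving "edea" and "iijf":
  Position 0: 'e' from first, 'i' from second => "ei"
  Position 1: 'd' from first, 'i' from second => "di"
  Position 2: 'e' from first, 'j' from second => "ej"
  Position 3: 'a' from first, 'f' from second => "af"
Result: eidiejaf

eidiejaf


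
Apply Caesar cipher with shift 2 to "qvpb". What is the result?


Caesar cipher: shift "qvpb" by 2
  'q' (pos 16) + 2 = pos 18 = 's'
  'v' (pos 21) + 2 = pos 23 = 'x'
  'p' (pos 15) + 2 = pos 17 = 'r'
  'b' (pos 1) + 2 = pos 3 = 'd'
Result: sxrd

sxrd


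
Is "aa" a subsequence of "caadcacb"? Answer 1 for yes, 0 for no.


Check if "aa" is a subsequence of "caadcacb"
Greedy scan:
  Position 0 ('c'): no match needed
  Position 1 ('a'): matches sub[0] = 'a'
  Position 2 ('a'): matches sub[1] = 'a'
  Position 3 ('d'): no match needed
  Position 4 ('c'): no match needed
  Position 5 ('a'): no match needed
  Position 6 ('c'): no match needed
  Position 7 ('b'): no match needed
All 2 characters matched => is a subsequence

1


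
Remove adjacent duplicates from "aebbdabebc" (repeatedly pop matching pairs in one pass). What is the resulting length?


Input: aebbdabebc
Stack-based adjacent duplicate removal:
  Read 'a': push. Stack: a
  Read 'e': push. Stack: ae
  Read 'b': push. Stack: aeb
  Read 'b': matches stack top 'b' => pop. Stack: ae
  Read 'd': push. Stack: aed
  Read 'a': push. Stack: aeda
  Read 'b': push. Stack: aedab
  Read 'e': push. Stack: aedabe
  Read 'b': push. Stack: aedabeb
  Read 'c': push. Stack: aedabebc
Final stack: "aedabebc" (length 8)

8


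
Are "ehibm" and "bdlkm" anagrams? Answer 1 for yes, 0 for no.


Strings: "ehibm", "bdlkm"
Sorted first:  behim
Sorted second: bdklm
Differ at position 1: 'e' vs 'd' => not anagrams

0


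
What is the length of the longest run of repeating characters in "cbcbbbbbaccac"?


Input: "cbcbbbbbaccac"
Scanning for longest run:
  Position 1 ('b'): new char, reset run to 1
  Position 2 ('c'): new char, reset run to 1
  Position 3 ('b'): new char, reset run to 1
  Position 4 ('b'): continues run of 'b', length=2
  Position 5 ('b'): continues run of 'b', length=3
  Position 6 ('b'): continues run of 'b', length=4
  Position 7 ('b'): continues run of 'b', length=5
  Position 8 ('a'): new char, reset run to 1
  Position 9 ('c'): new char, reset run to 1
  Position 10 ('c'): continues run of 'c', length=2
  Position 11 ('a'): new char, reset run to 1
  Position 12 ('c'): new char, reset run to 1
Longest run: 'b' with length 5

5


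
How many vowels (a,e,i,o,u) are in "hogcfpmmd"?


Input: hogcfpmmd
Checking each character:
  'h' at position 0: consonant
  'o' at position 1: vowel (running total: 1)
  'g' at position 2: consonant
  'c' at position 3: consonant
  'f' at position 4: consonant
  'p' at position 5: consonant
  'm' at position 6: consonant
  'm' at position 7: consonant
  'd' at position 8: consonant
Total vowels: 1

1


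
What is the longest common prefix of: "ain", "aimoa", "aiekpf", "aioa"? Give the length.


Words: ain, aimoa, aiekpf, aioa
  Position 0: all 'a' => match
  Position 1: all 'i' => match
  Position 2: ('n', 'm', 'e', 'o') => mismatch, stop
LCP = "ai" (length 2)

2


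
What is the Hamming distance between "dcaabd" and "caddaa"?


Comparing "dcaabd" and "caddaa" position by position:
  Position 0: 'd' vs 'c' => differ
  Position 1: 'c' vs 'a' => differ
  Position 2: 'a' vs 'd' => differ
  Position 3: 'a' vs 'd' => differ
  Position 4: 'b' vs 'a' => differ
  Position 5: 'd' vs 'a' => differ
Total differences (Hamming distance): 6

6


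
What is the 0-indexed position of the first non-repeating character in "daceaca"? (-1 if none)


Input: daceaca
Character frequencies:
  'a': 3
  'c': 2
  'd': 1
  'e': 1
Scanning left to right for freq == 1:
  Position 0 ('d'): unique! => answer = 0

0


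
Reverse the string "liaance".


Input: liaance
Reading characters right to left:
  Position 6: 'e'
  Position 5: 'c'
  Position 4: 'n'
  Position 3: 'a'
  Position 2: 'a'
  Position 1: 'i'
  Position 0: 'l'
Reversed: ecnaail

ecnaail


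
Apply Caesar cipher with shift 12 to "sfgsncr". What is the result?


Caesar cipher: shift "sfgsncr" by 12
  's' (pos 18) + 12 = pos 4 = 'e'
  'f' (pos 5) + 12 = pos 17 = 'r'
  'g' (pos 6) + 12 = pos 18 = 's'
  's' (pos 18) + 12 = pos 4 = 'e'
  'n' (pos 13) + 12 = pos 25 = 'z'
  'c' (pos 2) + 12 = pos 14 = 'o'
  'r' (pos 17) + 12 = pos 3 = 'd'
Result: ersezod

ersezod


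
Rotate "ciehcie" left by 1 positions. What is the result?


Input: "ciehcie", rotate left by 1
First 1 characters: "c"
Remaining characters: "iehcie"
Concatenate remaining + first: "iehcie" + "c" = "iehciec"

iehciec


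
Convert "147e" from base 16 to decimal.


Input: "147e" in base 16
Positional expansion:
  Digit '1' (value 1) x 16^3 = 4096
  Digit '4' (value 4) x 16^2 = 1024
  Digit '7' (value 7) x 16^1 = 112
  Digit 'e' (value 14) x 16^0 = 14
Sum = 5246

5246


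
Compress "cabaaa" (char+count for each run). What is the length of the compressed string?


Input: cabaaa
Runs:
  'c' x 1 => "c1"
  'a' x 1 => "a1"
  'b' x 1 => "b1"
  'a' x 3 => "a3"
Compressed: "c1a1b1a3"
Compressed length: 8

8


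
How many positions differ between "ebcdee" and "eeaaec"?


Comparing "ebcdee" and "eeaaec" position by position:
  Position 0: 'e' vs 'e' => same
  Position 1: 'b' vs 'e' => DIFFER
  Position 2: 'c' vs 'a' => DIFFER
  Position 3: 'd' vs 'a' => DIFFER
  Position 4: 'e' vs 'e' => same
  Position 5: 'e' vs 'c' => DIFFER
Positions that differ: 4

4


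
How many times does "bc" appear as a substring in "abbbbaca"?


Searching for "bc" in "abbbbaca"
Scanning each position:
  Position 0: "ab" => no
  Position 1: "bb" => no
  Position 2: "bb" => no
  Position 3: "bb" => no
  Position 4: "ba" => no
  Position 5: "ac" => no
  Position 6: "ca" => no
Total occurrences: 0

0


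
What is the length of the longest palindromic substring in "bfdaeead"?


Input: "bfdaeead"
Checking substrings for palindromes:
  [2:8] "daeead" (len 6) => palindrome
  [3:7] "aeea" (len 4) => palindrome
  [4:6] "ee" (len 2) => palindrome
Longest palindromic substring: "daeead" with length 6

6


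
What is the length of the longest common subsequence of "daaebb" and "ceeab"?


LCS of "daaebb" and "ceeab"
DP table:
           c    e    e    a    b
      0    0    0    0    0    0
  d   0    0    0    0    0    0
  a   0    0    0    0    1    1
  a   0    0    0    0    1    1
  e   0    0    1    1    1    1
  b   0    0    1    1    1    2
  b   0    0    1    1    1    2
LCS length = dp[6][5] = 2

2


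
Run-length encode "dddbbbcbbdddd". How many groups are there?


Input: dddbbbcbbdddd
Scanning for consecutive runs:
  Group 1: 'd' x 3 (positions 0-2)
  Group 2: 'b' x 3 (positions 3-5)
  Group 3: 'c' x 1 (positions 6-6)
  Group 4: 'b' x 2 (positions 7-8)
  Group 5: 'd' x 4 (positions 9-12)
Total groups: 5

5


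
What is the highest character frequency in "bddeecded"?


Input: bddeecded
Character counts:
  'b': 1
  'c': 1
  'd': 4
  'e': 3
Maximum frequency: 4

4


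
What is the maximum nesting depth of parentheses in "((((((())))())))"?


Input: "((((((())))())))"
Tracking depth:
  Position 0 '(': depth becomes 1
  Position 1 '(': depth becomes 2
  Position 2 '(': depth becomes 3
  Position 3 '(': depth becomes 4
  Position 4 '(': depth becomes 5
  Position 5 '(': depth becomes 6
  Position 6 '(': depth becomes 7
  Position 7 ')': depth becomes 6
  Position 8 ')': depth becomes 5
  Position 9 ')': depth becomes 4
  Position 10 ')': depth becomes 3
  Position 11 '(': depth becomes 4
  Position 12 ')': depth becomes 3
  Position 13 ')': depth becomes 2
  Position 14 ')': depth becomes 1
  Position 15 ')': depth becomes 0
Maximum depth reached: 7

7


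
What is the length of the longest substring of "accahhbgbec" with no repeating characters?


Input: "accahhbgbec"
Sliding window (track last position of each char):
  Position 0 ('a'): window [0,0] length 1 -- new best
  Position 1 ('c'): window [0,1] length 2 -- new best
  Position 2 ('c'): repeat (last at 1), move window start to 2
  Position 2 ('c'): window [2,2] length 1
  Position 3 ('a'): window [2,3] length 2
  Position 4 ('h'): window [2,4] length 3 -- new best
  Position 5 ('h'): repeat (last at 4), move window start to 5
  Position 5 ('h'): window [5,5] length 1
  Position 6 ('b'): window [5,6] length 2
  Position 7 ('g'): window [5,7] length 3
  Position 8 ('b'): repeat (last at 6), move window start to 7
  Position 8 ('b'): window [7,8] length 2
  Position 9 ('e'): window [7,9] length 3
  Position 10 ('c'): window [7,10] length 4 -- new best
Longest substring with no repeats: "gbec" with length 4

4


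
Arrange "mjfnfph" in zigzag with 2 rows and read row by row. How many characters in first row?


Zigzag "mjfnfph" into 2 rows:
Placing characters:
  'm' => row 0
  'j' => row 1
  'f' => row 0
  'n' => row 1
  'f' => row 0
  'p' => row 1
  'h' => row 0
Rows:
  Row 0: "mffh"
  Row 1: "jnp"
First row length: 4

4


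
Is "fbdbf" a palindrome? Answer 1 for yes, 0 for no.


Input: fbdbf
Reversed: fbdbf
  Compare pos 0 ('f') with pos 4 ('f'): match
  Compare pos 1 ('b') with pos 3 ('b'): match
Result: palindrome

1


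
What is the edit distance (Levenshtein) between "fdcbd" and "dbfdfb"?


Computing edit distance: "fdcbd" -> "dbfdfb"
DP table:
           d    b    f    d    f    b
      0    1    2    3    4    5    6
  f   1    1    2    2    3    4    5
  d   2    1    2    3    2    3    4
  c   3    2    2    3    3    3    4
  b   4    3    2    3    4    4    3
  d   5    4    3    3    3    4    4
Edit distance = dp[5][6] = 4

4


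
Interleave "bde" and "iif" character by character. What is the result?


Interleaving "bde" and "iif":
  Position 0: 'b' from first, 'i' from second => "bi"
  Position 1: 'd' from first, 'i' from second => "di"
  Position 2: 'e' from first, 'f' from second => "ef"
Result: bidief

bidief


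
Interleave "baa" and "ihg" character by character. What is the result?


Interleaving "baa" and "ihg":
  Position 0: 'b' from first, 'i' from second => "bi"
  Position 1: 'a' from first, 'h' from second => "ah"
  Position 2: 'a' from first, 'g' from second => "ag"
Result: biahag

biahag


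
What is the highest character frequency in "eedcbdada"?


Input: eedcbdada
Character counts:
  'a': 2
  'b': 1
  'c': 1
  'd': 3
  'e': 2
Maximum frequency: 3

3


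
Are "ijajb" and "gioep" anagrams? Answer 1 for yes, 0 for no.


Strings: "ijajb", "gioep"
Sorted first:  abijj
Sorted second: egiop
Differ at position 0: 'a' vs 'e' => not anagrams

0


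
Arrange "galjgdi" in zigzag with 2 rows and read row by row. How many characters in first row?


Zigzag "galjgdi" into 2 rows:
Placing characters:
  'g' => row 0
  'a' => row 1
  'l' => row 0
  'j' => row 1
  'g' => row 0
  'd' => row 1
  'i' => row 0
Rows:
  Row 0: "glgi"
  Row 1: "ajd"
First row length: 4

4


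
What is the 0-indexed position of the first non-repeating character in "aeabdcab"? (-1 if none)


Input: aeabdcab
Character frequencies:
  'a': 3
  'b': 2
  'c': 1
  'd': 1
  'e': 1
Scanning left to right for freq == 1:
  Position 0 ('a'): freq=3, skip
  Position 1 ('e'): unique! => answer = 1

1


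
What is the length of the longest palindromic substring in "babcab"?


Input: "babcab"
Checking substrings for palindromes:
  [0:3] "bab" (len 3) => palindrome
Longest palindromic substring: "bab" with length 3

3


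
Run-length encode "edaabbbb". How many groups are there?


Input: edaabbbb
Scanning for consecutive runs:
  Group 1: 'e' x 1 (positions 0-0)
  Group 2: 'd' x 1 (positions 1-1)
  Group 3: 'a' x 2 (positions 2-3)
  Group 4: 'b' x 4 (positions 4-7)
Total groups: 4

4


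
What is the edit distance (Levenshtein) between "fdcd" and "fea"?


Computing edit distance: "fdcd" -> "fea"
DP table:
           f    e    a
      0    1    2    3
  f   1    0    1    2
  d   2    1    1    2
  c   3    2    2    2
  d   4    3    3    3
Edit distance = dp[4][3] = 3

3


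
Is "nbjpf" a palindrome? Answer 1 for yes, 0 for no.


Input: nbjpf
Reversed: fpjbn
  Compare pos 0 ('n') with pos 4 ('f'): MISMATCH
  Compare pos 1 ('b') with pos 3 ('p'): MISMATCH
Result: not a palindrome

0


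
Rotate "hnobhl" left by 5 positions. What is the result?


Input: "hnobhl", rotate left by 5
First 5 characters: "hnobh"
Remaining characters: "l"
Concatenate remaining + first: "l" + "hnobh" = "lhnobh"

lhnobh


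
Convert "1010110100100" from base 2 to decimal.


Input: "1010110100100" in base 2
Positional expansion:
  Digit '1' (value 1) x 2^12 = 4096
  Digit '0' (value 0) x 2^11 = 0
  Digit '1' (value 1) x 2^10 = 1024
  Digit '0' (value 0) x 2^9 = 0
  Digit '1' (value 1) x 2^8 = 256
  Digit '1' (value 1) x 2^7 = 128
  Digit '0' (value 0) x 2^6 = 0
  Digit '1' (value 1) x 2^5 = 32
  Digit '0' (value 0) x 2^4 = 0
  Digit '0' (value 0) x 2^3 = 0
  Digit '1' (value 1) x 2^2 = 4
  Digit '0' (value 0) x 2^1 = 0
  Digit '0' (value 0) x 2^0 = 0
Sum = 5540

5540


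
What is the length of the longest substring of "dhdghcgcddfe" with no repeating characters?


Input: "dhdghcgcddfe"
Sliding window (track last position of each char):
  Position 0 ('d'): window [0,0] length 1 -- new best
  Position 1 ('h'): window [0,1] length 2 -- new best
  Position 2 ('d'): repeat (last at 0), move window start to 1
  Position 2 ('d'): window [1,2] length 2
  Position 3 ('g'): window [1,3] length 3 -- new best
  Position 4 ('h'): repeat (last at 1), move window start to 2
  Position 4 ('h'): window [2,4] length 3
  Position 5 ('c'): window [2,5] length 4 -- new best
  Position 6 ('g'): repeat (last at 3), move window start to 4
  Position 6 ('g'): window [4,6] length 3
  Position 7 ('c'): repeat (last at 5), move window start to 6
  Position 7 ('c'): window [6,7] length 2
  Position 8 ('d'): window [6,8] length 3
  Position 9 ('d'): repeat (last at 8), move window start to 9
  Position 9 ('d'): window [9,9] length 1
  Position 10 ('f'): window [9,10] length 2
  Position 11 ('e'): window [9,11] length 3
Longest substring with no repeats: "dghc" with length 4

4


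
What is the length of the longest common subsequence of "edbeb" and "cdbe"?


LCS of "edbeb" and "cdbe"
DP table:
           c    d    b    e
      0    0    0    0    0
  e   0    0    0    0    1
  d   0    0    1    1    1
  b   0    0    1    2    2
  e   0    0    1    2    3
  b   0    0    1    2    3
LCS length = dp[5][4] = 3

3


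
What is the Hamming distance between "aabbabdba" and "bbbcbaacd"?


Comparing "aabbabdba" and "bbbcbaacd" position by position:
  Position 0: 'a' vs 'b' => differ
  Position 1: 'a' vs 'b' => differ
  Position 2: 'b' vs 'b' => same
  Position 3: 'b' vs 'c' => differ
  Position 4: 'a' vs 'b' => differ
  Position 5: 'b' vs 'a' => differ
  Position 6: 'd' vs 'a' => differ
  Position 7: 'b' vs 'c' => differ
  Position 8: 'a' vs 'd' => differ
Total differences (Hamming distance): 8

8


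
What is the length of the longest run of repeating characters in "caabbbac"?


Input: "caabbbac"
Scanning for longest run:
  Position 1 ('a'): new char, reset run to 1
  Position 2 ('a'): continues run of 'a', length=2
  Position 3 ('b'): new char, reset run to 1
  Position 4 ('b'): continues run of 'b', length=2
  Position 5 ('b'): continues run of 'b', length=3
  Position 6 ('a'): new char, reset run to 1
  Position 7 ('c'): new char, reset run to 1
Longest run: 'b' with length 3

3


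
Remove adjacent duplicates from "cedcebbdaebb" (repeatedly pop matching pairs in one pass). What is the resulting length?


Input: cedcebbdaebb
Stack-based adjacent duplicate removal:
  Read 'c': push. Stack: c
  Read 'e': push. Stack: ce
  Read 'd': push. Stack: ced
  Read 'c': push. Stack: cedc
  Read 'e': push. Stack: cedce
  Read 'b': push. Stack: cedceb
  Read 'b': matches stack top 'b' => pop. Stack: cedce
  Read 'd': push. Stack: cedced
  Read 'a': push. Stack: cedceda
  Read 'e': push. Stack: cedcedae
  Read 'b': push. Stack: cedcedaeb
  Read 'b': matches stack top 'b' => pop. Stack: cedcedae
Final stack: "cedcedae" (length 8)

8


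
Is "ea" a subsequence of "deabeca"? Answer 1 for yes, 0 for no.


Check if "ea" is a subsequence of "deabeca"
Greedy scan:
  Position 0 ('d'): no match needed
  Position 1 ('e'): matches sub[0] = 'e'
  Position 2 ('a'): matches sub[1] = 'a'
  Position 3 ('b'): no match needed
  Position 4 ('e'): no match needed
  Position 5 ('c'): no match needed
  Position 6 ('a'): no match needed
All 2 characters matched => is a subsequence

1


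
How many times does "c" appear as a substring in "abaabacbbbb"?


Searching for "c" in "abaabacbbbb"
Scanning each position:
  Position 0: "a" => no
  Position 1: "b" => no
  Position 2: "a" => no
  Position 3: "a" => no
  Position 4: "b" => no
  Position 5: "a" => no
  Position 6: "c" => MATCH
  Position 7: "b" => no
  Position 8: "b" => no
  Position 9: "b" => no
  Position 10: "b" => no
Total occurrences: 1

1


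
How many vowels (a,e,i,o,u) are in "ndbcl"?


Input: ndbcl
Checking each character:
  'n' at position 0: consonant
  'd' at position 1: consonant
  'b' at position 2: consonant
  'c' at position 3: consonant
  'l' at position 4: consonant
Total vowels: 0

0


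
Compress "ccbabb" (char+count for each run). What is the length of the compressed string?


Input: ccbabb
Runs:
  'c' x 2 => "c2"
  'b' x 1 => "b1"
  'a' x 1 => "a1"
  'b' x 2 => "b2"
Compressed: "c2b1a1b2"
Compressed length: 8

8


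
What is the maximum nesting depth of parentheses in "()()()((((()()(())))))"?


Input: "()()()((((()()(())))))"
Tracking depth:
  Position 0 '(': depth becomes 1
  Position 1 ')': depth becomes 0
  Position 2 '(': depth becomes 1
  Position 3 ')': depth becomes 0
  Position 4 '(': depth becomes 1
  Position 5 ')': depth becomes 0
  Position 6 '(': depth becomes 1
  Position 7 '(': depth becomes 2
  Position 8 '(': depth becomes 3
  Position 9 '(': depth becomes 4
  Position 10 '(': depth becomes 5
  Position 11 ')': depth becomes 4
  Position 12 '(': depth becomes 5
  Position 13 ')': depth becomes 4
  Position 14 '(': depth becomes 5
  Position 15 '(': depth becomes 6
  Position 16 ')': depth becomes 5
  Position 17 ')': depth becomes 4
  Position 18 ')': depth becomes 3
  Position 19 ')': depth becomes 2
  Position 20 ')': depth becomes 1
  Position 21 ')': depth becomes 0
Maximum depth reached: 6

6


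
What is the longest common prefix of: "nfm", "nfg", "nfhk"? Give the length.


Words: nfm, nfg, nfhk
  Position 0: all 'n' => match
  Position 1: all 'f' => match
  Position 2: ('m', 'g', 'h') => mismatch, stop
LCP = "nf" (length 2)

2


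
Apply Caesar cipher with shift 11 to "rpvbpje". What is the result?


Caesar cipher: shift "rpvbpje" by 11
  'r' (pos 17) + 11 = pos 2 = 'c'
  'p' (pos 15) + 11 = pos 0 = 'a'
  'v' (pos 21) + 11 = pos 6 = 'g'
  'b' (pos 1) + 11 = pos 12 = 'm'
  'p' (pos 15) + 11 = pos 0 = 'a'
  'j' (pos 9) + 11 = pos 20 = 'u'
  'e' (pos 4) + 11 = pos 15 = 'p'
Result: cagmaup

cagmaup


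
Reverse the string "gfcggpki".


Input: gfcggpki
Reading characters right to left:
  Position 7: 'i'
  Position 6: 'k'
  Position 5: 'p'
  Position 4: 'g'
  Position 3: 'g'
  Position 2: 'c'
  Position 1: 'f'
  Position 0: 'g'
Reversed: ikpggcfg

ikpggcfg


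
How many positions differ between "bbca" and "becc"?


Comparing "bbca" and "becc" position by position:
  Position 0: 'b' vs 'b' => same
  Position 1: 'b' vs 'e' => DIFFER
  Position 2: 'c' vs 'c' => same
  Position 3: 'a' vs 'c' => DIFFER
Positions that differ: 2

2


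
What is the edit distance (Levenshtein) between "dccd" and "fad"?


Computing edit distance: "dccd" -> "fad"
DP table:
           f    a    d
      0    1    2    3
  d   1    1    2    2
  c   2    2    2    3
  c   3    3    3    3
  d   4    4    4    3
Edit distance = dp[4][3] = 3

3


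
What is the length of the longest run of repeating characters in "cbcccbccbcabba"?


Input: "cbcccbccbcabba"
Scanning for longest run:
  Position 1 ('b'): new char, reset run to 1
  Position 2 ('c'): new char, reset run to 1
  Position 3 ('c'): continues run of 'c', length=2
  Position 4 ('c'): continues run of 'c', length=3
  Position 5 ('b'): new char, reset run to 1
  Position 6 ('c'): new char, reset run to 1
  Position 7 ('c'): continues run of 'c', length=2
  Position 8 ('b'): new char, reset run to 1
  Position 9 ('c'): new char, reset run to 1
  Position 10 ('a'): new char, reset run to 1
  Position 11 ('b'): new char, reset run to 1
  Position 12 ('b'): continues run of 'b', length=2
  Position 13 ('a'): new char, reset run to 1
Longest run: 'c' with length 3

3


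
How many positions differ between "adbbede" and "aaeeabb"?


Comparing "adbbede" and "aaeeabb" position by position:
  Position 0: 'a' vs 'a' => same
  Position 1: 'd' vs 'a' => DIFFER
  Position 2: 'b' vs 'e' => DIFFER
  Position 3: 'b' vs 'e' => DIFFER
  Position 4: 'e' vs 'a' => DIFFER
  Position 5: 'd' vs 'b' => DIFFER
  Position 6: 'e' vs 'b' => DIFFER
Positions that differ: 6

6


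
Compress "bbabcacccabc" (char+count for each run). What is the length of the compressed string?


Input: bbabcacccabc
Runs:
  'b' x 2 => "b2"
  'a' x 1 => "a1"
  'b' x 1 => "b1"
  'c' x 1 => "c1"
  'a' x 1 => "a1"
  'c' x 3 => "c3"
  'a' x 1 => "a1"
  'b' x 1 => "b1"
  'c' x 1 => "c1"
Compressed: "b2a1b1c1a1c3a1b1c1"
Compressed length: 18

18


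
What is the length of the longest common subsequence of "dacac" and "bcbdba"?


LCS of "dacac" and "bcbdba"
DP table:
           b    c    b    d    b    a
      0    0    0    0    0    0    0
  d   0    0    0    0    1    1    1
  a   0    0    0    0    1    1    2
  c   0    0    1    1    1    1    2
  a   0    0    1    1    1    1    2
  c   0    0    1    1    1    1    2
LCS length = dp[5][6] = 2

2


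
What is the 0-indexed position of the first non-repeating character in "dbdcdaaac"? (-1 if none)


Input: dbdcdaaac
Character frequencies:
  'a': 3
  'b': 1
  'c': 2
  'd': 3
Scanning left to right for freq == 1:
  Position 0 ('d'): freq=3, skip
  Position 1 ('b'): unique! => answer = 1

1


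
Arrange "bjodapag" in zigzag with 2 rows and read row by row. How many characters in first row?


Zigzag "bjodapag" into 2 rows:
Placing characters:
  'b' => row 0
  'j' => row 1
  'o' => row 0
  'd' => row 1
  'a' => row 0
  'p' => row 1
  'a' => row 0
  'g' => row 1
Rows:
  Row 0: "boaa"
  Row 1: "jdpg"
First row length: 4

4


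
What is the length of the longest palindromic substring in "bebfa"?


Input: "bebfa"
Checking substrings for palindromes:
  [0:3] "beb" (len 3) => palindrome
Longest palindromic substring: "beb" with length 3

3


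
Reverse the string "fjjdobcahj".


Input: fjjdobcahj
Reading characters right to left:
  Position 9: 'j'
  Position 8: 'h'
  Position 7: 'a'
  Position 6: 'c'
  Position 5: 'b'
  Position 4: 'o'
  Position 3: 'd'
  Position 2: 'j'
  Position 1: 'j'
  Position 0: 'f'
Reversed: jhacbodjjf

jhacbodjjf


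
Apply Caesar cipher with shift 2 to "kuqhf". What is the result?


Caesar cipher: shift "kuqhf" by 2
  'k' (pos 10) + 2 = pos 12 = 'm'
  'u' (pos 20) + 2 = pos 22 = 'w'
  'q' (pos 16) + 2 = pos 18 = 's'
  'h' (pos 7) + 2 = pos 9 = 'j'
  'f' (pos 5) + 2 = pos 7 = 'h'
Result: mwsjh

mwsjh


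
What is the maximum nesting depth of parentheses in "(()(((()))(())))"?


Input: "(()(((()))(())))"
Tracking depth:
  Position 0 '(': depth becomes 1
  Position 1 '(': depth becomes 2
  Position 2 ')': depth becomes 1
  Position 3 '(': depth becomes 2
  Position 4 '(': depth becomes 3
  Position 5 '(': depth becomes 4
  Position 6 '(': depth becomes 5
  Position 7 ')': depth becomes 4
  Position 8 ')': depth becomes 3
  Position 9 ')': depth becomes 2
  Position 10 '(': depth becomes 3
  Position 11 '(': depth becomes 4
  Position 12 ')': depth becomes 3
  Position 13 ')': depth becomes 2
  Position 14 ')': depth becomes 1
  Position 15 ')': depth becomes 0
Maximum depth reached: 5

5


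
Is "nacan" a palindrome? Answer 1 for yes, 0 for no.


Input: nacan
Reversed: nacan
  Compare pos 0 ('n') with pos 4 ('n'): match
  Compare pos 1 ('a') with pos 3 ('a'): match
Result: palindrome

1


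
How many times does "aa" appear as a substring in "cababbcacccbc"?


Searching for "aa" in "cababbcacccbc"
Scanning each position:
  Position 0: "ca" => no
  Position 1: "ab" => no
  Position 2: "ba" => no
  Position 3: "ab" => no
  Position 4: "bb" => no
  Position 5: "bc" => no
  Position 6: "ca" => no
  Position 7: "ac" => no
  Position 8: "cc" => no
  Position 9: "cc" => no
  Position 10: "cb" => no
  Position 11: "bc" => no
Total occurrences: 0

0


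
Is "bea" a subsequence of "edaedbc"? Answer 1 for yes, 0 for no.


Check if "bea" is a subsequence of "edaedbc"
Greedy scan:
  Position 0 ('e'): no match needed
  Position 1 ('d'): no match needed
  Position 2 ('a'): no match needed
  Position 3 ('e'): no match needed
  Position 4 ('d'): no match needed
  Position 5 ('b'): matches sub[0] = 'b'
  Position 6 ('c'): no match needed
Only matched 1/3 characters => not a subsequence

0


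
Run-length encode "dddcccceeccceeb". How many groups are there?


Input: dddcccceeccceeb
Scanning for consecutive runs:
  Group 1: 'd' x 3 (positions 0-2)
  Group 2: 'c' x 4 (positions 3-6)
  Group 3: 'e' x 2 (positions 7-8)
  Group 4: 'c' x 3 (positions 9-11)
  Group 5: 'e' x 2 (positions 12-13)
  Group 6: 'b' x 1 (positions 14-14)
Total groups: 6

6


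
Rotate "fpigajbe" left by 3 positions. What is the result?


Input: "fpigajbe", rotate left by 3
First 3 characters: "fpi"
Remaining characters: "gajbe"
Concatenate remaining + first: "gajbe" + "fpi" = "gajbefpi"

gajbefpi


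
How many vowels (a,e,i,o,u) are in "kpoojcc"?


Input: kpoojcc
Checking each character:
  'k' at position 0: consonant
  'p' at position 1: consonant
  'o' at position 2: vowel (running total: 1)
  'o' at position 3: vowel (running total: 2)
  'j' at position 4: consonant
  'c' at position 5: consonant
  'c' at position 6: consonant
Total vowels: 2

2


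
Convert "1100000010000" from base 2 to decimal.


Input: "1100000010000" in base 2
Positional expansion:
  Digit '1' (value 1) x 2^12 = 4096
  Digit '1' (value 1) x 2^11 = 2048
  Digit '0' (value 0) x 2^10 = 0
  Digit '0' (value 0) x 2^9 = 0
  Digit '0' (value 0) x 2^8 = 0
  Digit '0' (value 0) x 2^7 = 0
  Digit '0' (value 0) x 2^6 = 0
  Digit '0' (value 0) x 2^5 = 0
  Digit '1' (value 1) x 2^4 = 16
  Digit '0' (value 0) x 2^3 = 0
  Digit '0' (value 0) x 2^2 = 0
  Digit '0' (value 0) x 2^1 = 0
  Digit '0' (value 0) x 2^0 = 0
Sum = 6160

6160


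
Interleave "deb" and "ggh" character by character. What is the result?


Interleaving "deb" and "ggh":
  Position 0: 'd' from first, 'g' from second => "dg"
  Position 1: 'e' from first, 'g' from second => "eg"
  Position 2: 'b' from first, 'h' from second => "bh"
Result: dgegbh

dgegbh


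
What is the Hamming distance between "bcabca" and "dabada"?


Comparing "bcabca" and "dabada" position by position:
  Position 0: 'b' vs 'd' => differ
  Position 1: 'c' vs 'a' => differ
  Position 2: 'a' vs 'b' => differ
  Position 3: 'b' vs 'a' => differ
  Position 4: 'c' vs 'd' => differ
  Position 5: 'a' vs 'a' => same
Total differences (Hamming distance): 5

5


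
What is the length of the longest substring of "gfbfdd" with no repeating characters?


Input: "gfbfdd"
Sliding window (track last position of each char):
  Position 0 ('g'): window [0,0] length 1 -- new best
  Position 1 ('f'): window [0,1] length 2 -- new best
  Position 2 ('b'): window [0,2] length 3 -- new best
  Position 3 ('f'): repeat (last at 1), move window start to 2
  Position 3 ('f'): window [2,3] length 2
  Position 4 ('d'): window [2,4] length 3
  Position 5 ('d'): repeat (last at 4), move window start to 5
  Position 5 ('d'): window [5,5] length 1
Longest substring with no repeats: "gfb" with length 3

3


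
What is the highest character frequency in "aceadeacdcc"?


Input: aceadeacdcc
Character counts:
  'a': 3
  'c': 4
  'd': 2
  'e': 2
Maximum frequency: 4

4


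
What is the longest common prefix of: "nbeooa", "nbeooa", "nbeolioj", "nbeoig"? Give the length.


Words: nbeooa, nbeooa, nbeolioj, nbeoig
  Position 0: all 'n' => match
  Position 1: all 'b' => match
  Position 2: all 'e' => match
  Position 3: all 'o' => match
  Position 4: ('o', 'o', 'l', 'i') => mismatch, stop
LCP = "nbeo" (length 4)

4
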